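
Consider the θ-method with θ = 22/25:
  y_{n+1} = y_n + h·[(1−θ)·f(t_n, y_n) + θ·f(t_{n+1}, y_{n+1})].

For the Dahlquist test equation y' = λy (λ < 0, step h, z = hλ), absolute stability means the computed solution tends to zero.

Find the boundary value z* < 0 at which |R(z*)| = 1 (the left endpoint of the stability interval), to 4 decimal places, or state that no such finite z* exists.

(−∞, 0) — no finite endpoint.

With y'=λy (z=hλ):
  y_{n+1} = y_n + z·[3/25·y_n + 22/25·y_{n+1}] ⇒ (1 − 22/25z)y_{n+1} = (1 + 3/25z)y_n
  ⇒ R(z) = (1 + 3/25z)/(1 − 22/25z).

Boundary: |R(x)|=1, x<0.
x=-0.88: |R|=0.5041
x=-2: |R|=0.2754
x=-10: |R|=0.0204
x=-100: |R|=0.1236
θ=22/25≥1/2 ⇒ |1+3/25x|<|1−22/25x| ∀x<0 ⇒ interval (−∞,0).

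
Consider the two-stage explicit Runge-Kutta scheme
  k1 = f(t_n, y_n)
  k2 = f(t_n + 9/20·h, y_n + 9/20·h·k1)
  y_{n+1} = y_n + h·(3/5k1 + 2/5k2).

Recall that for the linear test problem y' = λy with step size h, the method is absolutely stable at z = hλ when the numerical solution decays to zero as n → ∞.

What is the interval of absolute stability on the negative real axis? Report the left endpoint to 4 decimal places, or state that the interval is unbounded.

On y'=λy, z=hλ:
  k1=λy_n ⇒ h·k1=z·y_n;  k2=λ(1+9/20z)y_n ⇒ h·k2=z(1+9/20z)y_n
  y_{n+1}/y_n = 1 + 3/5z + 2/5z(1+9/20z) = 1 + z + 9/50z²
  ⇒ R(z) = 1 + z + 9/50z².

Boundary: |R(x)|=1, x<0.
x=-0.53: |R|=0.5206
R=1: x+9/50x²=0 ⇒ x=−50/9=-5.5556; min R=1−1/(4·9/50)=-0.3889>−1
Confirm numerically:
  x=-5.473: |R|=0.91867 <1
  x=-3.446: |R|=0.30852 <1
  x=-2.984: |R|=0.38123 <1
  x=-2.716: |R|=0.38820 <1
  x=-5.893: |R|=1.35794 >1
  x=-5.630: |R|=1.07544 >1
Interval (-5.5556, 0).

z∈(-5.5556,0).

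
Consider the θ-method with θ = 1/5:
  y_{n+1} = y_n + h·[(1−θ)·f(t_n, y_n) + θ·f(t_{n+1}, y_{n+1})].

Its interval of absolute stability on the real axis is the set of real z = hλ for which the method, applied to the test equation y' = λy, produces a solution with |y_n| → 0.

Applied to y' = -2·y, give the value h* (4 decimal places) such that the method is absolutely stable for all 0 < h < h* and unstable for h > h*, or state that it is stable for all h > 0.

Set f=λy, z=hλ:
  y_{n+1} = y_n + z·[4/5·y_n + 1/5·y_{n+1}] ⇒ (1 − 1/5z)y_{n+1} = (1 + 4/5z)y_n
  ⇒ R(z) = (1 + 4/5z)/(1 − 1/5z).

Boundary: |R(x)|=1, x<0.
x=-0.45: |R|=0.5872
R=−1: 1+4/5x = −1+1/5x ⇒ -3/5x=2 ⇒ x=2/(-3/5)=-3.3333
Confirm numerically:
  x=-2.911: |R|=0.83984 <1
  x=-2.619: |R|=0.71873 <1
  x=-2.509: |R|=0.67066 <1
  x=-3.730: |R|=1.13631 >1
  x=-3.631: |R|=1.10346 >1
  x=-3.607: |R|=1.09539 >1
Stable set (-3.3333, 0).

(-3.3333,0); λ=-2 ⇒ h* = (10/3)/2 = 1.6667.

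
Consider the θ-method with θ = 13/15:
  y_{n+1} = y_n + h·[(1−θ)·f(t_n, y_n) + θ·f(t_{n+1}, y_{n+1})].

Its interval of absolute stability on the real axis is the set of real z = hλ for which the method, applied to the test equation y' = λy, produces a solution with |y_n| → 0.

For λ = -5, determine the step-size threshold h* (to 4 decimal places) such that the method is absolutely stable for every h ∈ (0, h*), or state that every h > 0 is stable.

With y'=λy (z=hλ):
  y_{n+1} = y_n + z·[2/15·y_n + 13/15·y_{n+1}] ⇒ (1 − 13/15z)y_{n+1} = (1 + 2/15z)y_n
  R(z) = (1 + 2/15z)/(1 − 13/15z).

Solve |R(x)|<1 on ℝ⁻.
x=-0.93: |R|=0.4850
x=-2: |R|=0.2683
x=-10: |R|=0.0345
x=-100: |R|=0.1407
θ=13/15≥1/2 ⇒ |1+2/15x|<|1−13/15x| ∀x<0 ⇒ unbounded interval.

(−∞, 0) — no finite endpoint. Any h>0 works for λ=-5.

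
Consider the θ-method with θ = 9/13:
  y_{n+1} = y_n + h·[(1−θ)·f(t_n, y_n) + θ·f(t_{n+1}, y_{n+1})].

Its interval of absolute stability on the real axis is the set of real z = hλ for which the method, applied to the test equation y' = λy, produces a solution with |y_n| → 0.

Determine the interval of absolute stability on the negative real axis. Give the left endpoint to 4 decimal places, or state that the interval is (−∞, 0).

unbounded; (−∞, 0).

On y'=λy, z=hλ:
  y_{n+1} = y_n + z·[4/13·y_n + 9/13·y_{n+1}] ⇒ (1 − 9/13z)y_{n+1} = (1 + 4/13z)y_n
  so R(z) = (1 + 4/13z)/(1 − 9/13z).

Solve |R(x)|<1 on ℝ⁻.
x=-1.38: |R|=0.2943
x=-2: |R|=0.1613
x=-10: |R|=0.2621
x=-100: |R|=0.4239
θ=9/13≥1/2 ⇒ |1+4/13x|<|1−9/13x| ∀x<0 ⇒ interval (−∞,0).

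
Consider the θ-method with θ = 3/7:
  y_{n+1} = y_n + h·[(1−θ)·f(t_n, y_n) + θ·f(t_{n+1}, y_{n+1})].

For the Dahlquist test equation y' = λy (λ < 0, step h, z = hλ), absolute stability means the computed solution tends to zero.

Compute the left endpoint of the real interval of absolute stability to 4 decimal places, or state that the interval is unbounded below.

left endpoint -14.0000.

With y'=λy (z=hλ):
  y_{n+1} = y_n + z·[4/7·y_n + 3/7·y_{n+1}] ⇒ (1 − 3/7z)y_{n+1} = (1 + 4/7z)y_n
  R(z) = (1 + 4/7z)/(1 − 3/7z).

Boundary: |R(x)|=1, x<0.
x=-1.63: |R|=0.0404
R=−1: 1+4/7x = −1+3/7x ⇒ -1/7x=2 ⇒ x=2/(-1/7)=-14.0000
Confirm numerically:
  x=-13.757: |R|=0.99497 <1
  x=-13.074: |R|=0.97997 <1
  x=-7.325: |R|=0.76963 <1
  x=-14.226: |R|=1.00455 >1
  x=-14.225: |R|=1.00453 >1
  x=-14.192: |R|=1.00387 >1
Stable set (-14.0000, 0).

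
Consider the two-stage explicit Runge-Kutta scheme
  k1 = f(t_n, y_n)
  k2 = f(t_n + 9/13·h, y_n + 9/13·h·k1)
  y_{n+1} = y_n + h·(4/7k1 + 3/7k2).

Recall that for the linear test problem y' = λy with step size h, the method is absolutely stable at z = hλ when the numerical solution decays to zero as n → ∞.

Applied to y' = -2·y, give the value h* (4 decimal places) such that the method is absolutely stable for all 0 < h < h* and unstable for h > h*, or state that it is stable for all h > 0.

On y'=λy, z=hλ:
  k1=λy_n ⇒ h·k1=z·y_n;  k2=λ(1+9/13z)y_n ⇒ h·k2=z(1+9/13z)y_n
  y_{n+1}/y_n = 1 + 4/7z + 3/7z(1+9/13z) = 1 + z + 27/91z²
  Hence R(z) = 1 + z + 27/91z².

Boundary: |R(x)|=1, x<0.
x=-0.55: |R|=0.5398
R=1: x+27/91x²=0 ⇒ x=−91/27=-3.3704; min R=1−1/(4·27/91)=0.1574>−1
Confirm numerically:
  x=-2.767: |R|=0.50465 <1
  x=-1.943: |R|=0.17713 <1
  x=-1.565: |R|=0.16169 <1
  x=-1.451: |R|=0.17368 <1
  x=-3.828: |R|=1.51977 >1
  x=-3.671: |R|=1.32745 >1
Stable set (-3.3704, 0).

(-3.3704,0); λ=-2 ⇒ h* = (91/27)/2 = 1.6852.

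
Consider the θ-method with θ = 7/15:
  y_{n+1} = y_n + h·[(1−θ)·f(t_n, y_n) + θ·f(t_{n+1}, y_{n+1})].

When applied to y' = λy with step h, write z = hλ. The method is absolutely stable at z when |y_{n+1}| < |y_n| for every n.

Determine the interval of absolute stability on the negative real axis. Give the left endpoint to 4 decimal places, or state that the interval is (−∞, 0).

z∈(-30.0000,0).

With y'=λy (z=hλ):
  y_{n+1} = y_n + z·[8/15·y_n + 7/15·y_{n+1}] ⇒ (1 − 7/15z)y_{n+1} = (1 + 8/15z)y_n
  so R(z) = (1 + 8/15z)/(1 − 7/15z).

Need |R(x)|<1, x<0.
x=-1.39: |R|=0.1569
R=−1: 1+8/15x = −1+7/15x ⇒ -1/15x=2 ⇒ x=2/(-1/15)=-30.0000
Confirm numerically:
  x=-25.670: |R|=0.97776 <1
  x=-21.889: |R|=0.95178 <1
  x=-17.670: |R|=0.91110 <1
  x=-17.183: |R|=0.90526 <1
  x=-30.284: |R|=1.00125 >1
  x=-30.167: |R|=1.00074 >1
  x=-30.020: |R|=1.00009 >1
So |R|<1 on (-30.0000, 0).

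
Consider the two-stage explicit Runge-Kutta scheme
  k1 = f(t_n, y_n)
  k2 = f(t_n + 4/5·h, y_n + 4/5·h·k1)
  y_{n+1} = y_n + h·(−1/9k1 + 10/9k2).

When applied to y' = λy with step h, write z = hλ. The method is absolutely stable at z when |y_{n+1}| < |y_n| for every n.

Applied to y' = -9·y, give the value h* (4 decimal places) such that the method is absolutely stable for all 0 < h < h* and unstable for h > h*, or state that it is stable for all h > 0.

(-1.1250,0); λ=-9 ⇒ h* = (9/8)/9 = 0.1250.

Set f=λy, z=hλ:
  k1=λy_n ⇒ h·k1=z·y_n;  k2=λ(1+4/5z)y_n ⇒ h·k2=z(1+4/5z)y_n
  y_{n+1}/y_n = 1 − 1/9z + 10/9z(1+4/5z) = 1 + z + 8/9z²
  R(z) = 1 + z + 8/9z².

Find x<0 with |R(x)|<1.
x=-1.63: |R|=1.7317
R=1: x+8/9x²=0 ⇒ x=−9/8=-1.1250; min R=1−1/(4·8/9)=0.7188>−1
Confirm numerically:
  x=-0.836: |R|=0.78524 <1
  x=-0.819: |R|=0.77723 <1
  x=-0.502: |R|=0.72200 <1
  x=-1.625: |R|=1.72222 >1
  x=-1.600: |R|=1.67556 >1
  x=-1.446: |R|=1.41259 >1
Interval (-1.1250, 0).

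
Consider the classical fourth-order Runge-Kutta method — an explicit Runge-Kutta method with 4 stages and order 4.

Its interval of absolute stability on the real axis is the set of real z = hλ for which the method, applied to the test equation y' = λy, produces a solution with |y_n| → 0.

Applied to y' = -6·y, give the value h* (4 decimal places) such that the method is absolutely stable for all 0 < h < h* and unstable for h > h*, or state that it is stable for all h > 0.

Set f=λy, z=hλ:
  order 4, 4-stage ⇒ R(z)=1+z+z^2/2+z^3/6+z^4/24
  (e.g. R(-0.86)=0.42658, |R|=0.42658)

Boundary: |R(x)|=1, x<0.
x=-0.86: |R|=0.4266
|R(-2.64)|=0.8021 |R(-0.87)|=0.4226 |R(-0.59)|=0.5549
Bisect:
  x_lo=-3.3845 |R|=2.3487  x_hi=-0.3919 |R|=0.6758
  mid=-1.88822 |R|=0.30209 →hi
  mid=-2.63636 |R|=0.79772 →hi
  mid=-3.01043 |R|=1.39600 →lo
  mid=-2.82340 |R|=1.05899 →lo
  mid=-2.72988 |R|=0.91962 →hi
  mid=-2.77664 |R|=0.98703 →hi
  mid=-2.80002 |R|=1.02243 →lo
  mid=-2.78833 |R|=1.00459 →lo
  mid=-2.78248 |R|=0.99577 →hi
  mid=-2.78541 |R|=1.00017 →lo
  ...
  [-2.78541,-2.78522] ⇒ x*=-2.7853
Stable set (-2.7853, 0).

(-2.7853,0); λ=-6 ⇒ h* = 0.4642.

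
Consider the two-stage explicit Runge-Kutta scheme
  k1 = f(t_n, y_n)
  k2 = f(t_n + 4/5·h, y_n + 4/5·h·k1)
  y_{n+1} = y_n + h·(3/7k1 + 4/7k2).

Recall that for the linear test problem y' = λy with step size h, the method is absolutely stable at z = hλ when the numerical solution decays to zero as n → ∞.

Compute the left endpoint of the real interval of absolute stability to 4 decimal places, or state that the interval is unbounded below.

On y'=λy, z=hλ:
  k1=λy_n ⇒ h·k1=z·y_n;  k2=λ(1+4/5z)y_n ⇒ h·k2=z(1+4/5z)y_n
  y_{n+1}/y_n = 1 + 3/7z + 4/7z(1+4/5z) = 1 + z + 16/35z²
  so R(z) = 1 + z + 16/35z².

Find x<0 with |R(x)|<1.
x=-1.68: |R|=0.6102
R=1: x+16/35x²=0 ⇒ x=−35/16=-2.1875; min R=1−1/(4·16/35)=0.4531>−1
Confirm numerically:
  x=-1.941: |R|=0.78128 <1
  x=-1.626: |R|=0.58263 <1
  x=-1.020: |R|=0.45561 <1
  x=-2.752: |R|=1.71017 >1
  x=-2.485: |R|=1.33796 >1
  x=-2.214: |R|=1.02682 >1
So |R|<1 on (-2.1875, 0).

left endpoint -2.1875.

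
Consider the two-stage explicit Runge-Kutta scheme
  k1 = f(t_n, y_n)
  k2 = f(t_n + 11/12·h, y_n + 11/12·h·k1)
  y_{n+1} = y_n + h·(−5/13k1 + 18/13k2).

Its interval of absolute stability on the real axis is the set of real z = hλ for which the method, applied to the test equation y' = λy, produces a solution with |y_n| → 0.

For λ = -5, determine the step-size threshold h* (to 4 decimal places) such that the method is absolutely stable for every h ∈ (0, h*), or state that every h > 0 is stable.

(-0.7879,0); λ=-5 ⇒ h* = (26/33)/5 = 0.1576.

On y'=λy, z=hλ:
  k1=λy_n ⇒ h·k1=z·y_n;  k2=λ(1+11/12z)y_n ⇒ h·k2=z(1+11/12z)y_n
  y_{n+1}/y_n = 1 − 5/13z + 18/13z(1+11/12z) = 1 + z + 33/26z²
  Hence R(z) = 1 + z + 33/26z².

Find x<0 with |R(x)|<1.
x=-1.56: |R|=2.5288
R=1: x+33/26x²=0 ⇒ x=−26/33=-0.7879; min R=1−1/(4·33/26)=0.8030>−1
Confirm numerically:
  x=-0.712: |R|=0.93143 <1
  x=-0.584: |R|=0.84888 <1
  x=-0.506: |R|=0.81897 <1
  x=-1.329: |R|=1.91277 >1
  x=-0.881: |R|=1.10413 >1
Interval (-0.7879, 0).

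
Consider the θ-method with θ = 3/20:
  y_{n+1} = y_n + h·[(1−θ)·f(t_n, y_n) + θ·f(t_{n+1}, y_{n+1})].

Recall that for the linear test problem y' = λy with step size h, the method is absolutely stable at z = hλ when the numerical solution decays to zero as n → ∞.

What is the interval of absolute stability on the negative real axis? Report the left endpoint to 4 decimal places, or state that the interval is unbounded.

On y'=λy, z=hλ:
  y_{n+1} = y_n + z·[17/20·y_n + 3/20·y_{n+1}] ⇒ (1 − 3/20z)y_{n+1} = (1 + 17/20z)y_n
  Hence R(z) = (1 + 17/20z)/(1 − 3/20z).

Find x<0 with |R(x)|<1.
x=-1.1: |R|=0.0558
R=−1: 1+17/20x = −1+3/20x ⇒ -7/10x=2 ⇒ x=2/(-7/10)=-2.8571
Confirm numerically:
  x=-1.974: |R|=0.52303 <1
  x=-1.412: |R|=0.16521 <1
  x=-1.297: |R|=0.08576 <1
  x=-3.419: |R|=1.25997 >1
  x=-3.113: |R|=1.12209 >1
Interval (-2.8571, 0).

z∈(-2.8571,0).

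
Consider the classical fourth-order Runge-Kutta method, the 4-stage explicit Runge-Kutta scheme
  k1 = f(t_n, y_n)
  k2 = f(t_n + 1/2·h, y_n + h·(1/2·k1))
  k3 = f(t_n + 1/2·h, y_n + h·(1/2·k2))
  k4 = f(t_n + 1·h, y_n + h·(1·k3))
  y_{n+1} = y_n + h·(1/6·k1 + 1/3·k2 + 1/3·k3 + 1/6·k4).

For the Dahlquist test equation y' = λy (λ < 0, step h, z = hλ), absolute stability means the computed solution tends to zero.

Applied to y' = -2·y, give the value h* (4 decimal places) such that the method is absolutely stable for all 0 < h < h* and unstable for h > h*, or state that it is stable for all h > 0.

(-2.7853,0); λ=-2 ⇒ h* = 1.3926.

Set f=λy, z=hλ:
  order 4, 4-stage ⇒ R(z)=1+z+z^2/2+z^3/6+z^4/24
  (e.g. R(-0.62)=0.53864, |R|=0.53864)

Solve |R(x)|<1 on ℝ⁻.
x=-0.62: |R|=0.5386
|R(-3.05)|=1.4782 |R(-1.74)|=0.2777 |R(-0.85)|=0.4306
Bisect:
  x_lo=-3.3817 |R|=2.3399  x_hi=-0.0524 |R|=0.9489
  mid=-1.71706 |R|=0.27554 →hi
  mid=-2.54936 |R|=0.69878 →hi
  mid=-2.96552 |R|=1.30751 →lo
  mid=-2.75744 |R|=0.95881 →hi
  mid=-2.86148 |R|=1.12107 →lo
  mid=-2.80946 |R|=1.03705 →lo
  mid=-2.78345 |R|=0.99723 →hi
  ...
  [-2.78548,-2.78528] ⇒ x*=-2.7853
Interval (-2.7853, 0).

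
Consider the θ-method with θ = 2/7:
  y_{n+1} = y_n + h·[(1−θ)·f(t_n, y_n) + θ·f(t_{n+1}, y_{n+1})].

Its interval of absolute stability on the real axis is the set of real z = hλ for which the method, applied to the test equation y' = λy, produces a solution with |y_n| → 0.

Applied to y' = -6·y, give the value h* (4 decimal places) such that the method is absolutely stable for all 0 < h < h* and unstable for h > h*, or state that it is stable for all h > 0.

(-4.6667,0); λ=-6 ⇒ h* = (14/3)/6 = 0.7778.

On y'=λy, z=hλ:
  y_{n+1} = y_n + z·[5/7·y_n + 2/7·y_{n+1}] ⇒ (1 − 2/7z)y_{n+1} = (1 + 5/7z)y_n
  Hence R(z) = (1 + 5/7z)/(1 − 2/7z).

Need |R(x)|<1, x<0.
x=-0.3: |R|=0.7237
R=−1: 1+5/7x = −1+2/7x ⇒ -3/7x=2 ⇒ x=2/(-3/7)=-4.6667
Confirm numerically:
  x=-4.612: |R|=0.98989 <1
  x=-4.289: |R|=0.92727 <1
  x=-3.512: |R|=0.75299 <1
  x=-2.223: |R|=0.35951 <1
  x=-4.805: |R|=1.02498 >1
  x=-4.759: |R|=1.01677 >1
So |R|<1 on (-4.6667, 0).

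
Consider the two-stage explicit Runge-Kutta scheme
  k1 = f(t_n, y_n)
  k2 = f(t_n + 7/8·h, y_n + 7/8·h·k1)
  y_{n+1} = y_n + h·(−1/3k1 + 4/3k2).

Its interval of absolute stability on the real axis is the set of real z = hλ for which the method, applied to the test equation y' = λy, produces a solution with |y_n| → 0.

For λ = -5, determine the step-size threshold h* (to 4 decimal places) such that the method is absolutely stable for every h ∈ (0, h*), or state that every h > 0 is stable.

Set f=λy, z=hλ:
  k1=λy_n ⇒ h·k1=z·y_n;  k2=λ(1+7/8z)y_n ⇒ h·k2=z(1+7/8z)y_n
  y_{n+1}/y_n = 1 − 1/3z + 4/3z(1+7/8z) = 1 + z + 7/6z²
  Hence R(z) = 1 + z + 7/6z².

Boundary: |R(x)|=1, x<0.
x=-1.43: |R|=1.9557
R=1: x+7/6x²=0 ⇒ x=−6/7=-0.8571; min R=1−1/(4·7/6)=0.7857>−1
Confirm numerically:
  x=-0.834: |R|=0.97748 <1
  x=-0.775: |R|=0.92573 <1
  x=-0.469: |R|=0.78762 <1
  x=-0.413: |R|=0.78600 <1
  x=-1.285: |R|=1.64143 >1
  x=-1.154: |R|=1.39967 >1
  x=-0.986: |R|=1.14823 >1
Stable set (-0.8571, 0).

(-0.8571,0); λ=-5 ⇒ h* = (6/7)/5 = 0.1714.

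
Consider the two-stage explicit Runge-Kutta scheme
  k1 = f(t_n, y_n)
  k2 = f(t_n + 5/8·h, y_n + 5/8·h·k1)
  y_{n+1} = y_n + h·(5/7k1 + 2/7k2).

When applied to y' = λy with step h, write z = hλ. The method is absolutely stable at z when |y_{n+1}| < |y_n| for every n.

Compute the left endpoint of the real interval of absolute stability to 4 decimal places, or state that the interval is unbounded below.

On y'=λy, z=hλ:
  k1=λy_n ⇒ h·k1=z·y_n;  k2=λ(1+5/8z)y_n ⇒ h·k2=z(1+5/8z)y_n
  y_{n+1}/y_n = 1 + 5/7z + 2/7z(1+5/8z) = 1 + z + 5/28z²
  so R(z) = 1 + z + 5/28z².

Boundary: |R(x)|=1, x<0.
x=-1.7: |R|=0.1839
R=1: x+5/28x²=0 ⇒ x=−28/5=-5.6000; min R=1−1/(4·5/28)=-0.4000>−1
Confirm numerically:
  x=-5.363: |R|=0.77303 <1
  x=-4.907: |R|=0.39276 <1
  x=-2.306: |R|=0.35642 <1
  x=-5.925: |R|=1.34386 >1
  x=-5.834: |R|=1.24378 >1
Interval (-5.6000, 0).

z* = -5.6000.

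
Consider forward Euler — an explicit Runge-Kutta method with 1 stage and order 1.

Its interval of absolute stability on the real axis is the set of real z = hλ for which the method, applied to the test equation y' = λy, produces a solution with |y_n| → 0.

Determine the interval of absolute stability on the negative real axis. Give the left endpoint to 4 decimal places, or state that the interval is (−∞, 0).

z∈(-2.0000,0).

On y'=λy, z=hλ:
  order 1, 1-stage ⇒ R(z)=1+z
  (e.g. R(-0.63)=0.37000, |R|=0.37000)

Find x<0 with |R(x)|<1.
x=-0.63: |R|=0.3700
|R(-1.57)|=0.5700 |R(-1.55)|=0.5500 |R(-1.37)|=0.3700
Bisect:
  x_lo=-2.4823 |R|=1.4823  x_hi=-0.2131 |R|=0.7869
  mid=-1.34770 |R|=0.34770 →hi
  mid=-1.91502 |R|=0.91502 →hi
  mid=-2.19868 |R|=1.19868 →lo
  mid=-2.05685 |R|=1.05685 →lo
  mid=-1.98593 |R|=0.98593 →hi
  mid=-2.02139 |R|=1.02139 →lo
  mid=-2.00366 |R|=1.00366 →lo
  mid=-1.99480 |R|=0.99480 →hi
  mid=-1.99923 |R|=0.99923 →hi
  ...
  [-2.00006,-1.99992] ⇒ x*=-2.0000
Stable set (-2.0000, 0).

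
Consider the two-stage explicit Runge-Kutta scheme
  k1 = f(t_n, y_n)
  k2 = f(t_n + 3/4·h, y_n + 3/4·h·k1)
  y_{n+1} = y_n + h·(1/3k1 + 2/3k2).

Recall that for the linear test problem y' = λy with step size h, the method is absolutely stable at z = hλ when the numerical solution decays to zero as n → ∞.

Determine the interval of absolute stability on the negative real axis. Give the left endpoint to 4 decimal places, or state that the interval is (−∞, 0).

z∈(-2.0000,0).

Set f=λy, z=hλ:
  k1=λy_n ⇒ h·k1=z·y_n;  k2=λ(1+3/4z)y_n ⇒ h·k2=z(1+3/4z)y_n
  y_{n+1}/y_n = 1 + 1/3z + 2/3z(1+3/4z) = 1 + z + 1/2z²
  so R(z) = 1 + z + 1/2z².

Find x<0 with |R(x)|<1.
x=-1.14: |R|=0.5098
R=1: x+1/2x²=0 ⇒ x=−2=-2.0000; min R=1−1/(4·1/2)=0.5000>−1
Confirm numerically:
  x=-1.511: |R|=0.63056 <1
  x=-1.509: |R|=0.62954 <1
  x=-1.472: |R|=0.61139 <1
  x=-1.125: |R|=0.50781 <1
  x=-2.385: |R|=1.45911 >1
  x=-2.150: |R|=1.16125 >1
Interval (-2.0000, 0).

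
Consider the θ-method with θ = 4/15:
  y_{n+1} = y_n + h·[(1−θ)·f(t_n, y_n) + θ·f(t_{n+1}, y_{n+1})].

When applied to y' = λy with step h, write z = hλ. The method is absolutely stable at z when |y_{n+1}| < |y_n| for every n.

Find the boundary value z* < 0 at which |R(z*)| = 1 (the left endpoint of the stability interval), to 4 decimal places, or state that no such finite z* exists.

On y'=λy, z=hλ:
  y_{n+1} = y_n + z·[11/15·y_n + 4/15·y_{n+1}] ⇒ (1 − 4/15z)y_{n+1} = (1 + 11/15z)y_n
  ⇒ R(z) = (1 + 11/15z)/(1 − 4/15z).

Boundary: |R(x)|=1, x<0.
x=-1.6: |R|=0.1215
R=−1: 1+11/15x = −1+4/15x ⇒ -7/15x=2 ⇒ x=2/(-7/15)=-4.2857
Confirm numerically:
  x=-3.054: |R|=0.68320 <1
  x=-2.846: |R|=0.61803 <1
  x=-2.832: |R|=0.61349 <1
  x=-2.568: |R|=0.52422 <1
  x=-4.868: |R|=1.11824 >1
  x=-4.859: |R|=1.11654 >1
  x=-4.748: |R|=1.09520 >1
Stable set (-4.2857, 0).

z* = -4.2857.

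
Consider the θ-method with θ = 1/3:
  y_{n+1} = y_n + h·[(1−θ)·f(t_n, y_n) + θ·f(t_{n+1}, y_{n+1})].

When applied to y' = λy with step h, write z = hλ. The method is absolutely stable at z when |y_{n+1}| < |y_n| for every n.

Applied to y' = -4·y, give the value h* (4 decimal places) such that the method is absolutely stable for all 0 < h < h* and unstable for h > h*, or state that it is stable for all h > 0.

On y'=λy, z=hλ:
  y_{n+1} = y_n + z·[2/3·y_n + 1/3·y_{n+1}] ⇒ (1 − 1/3z)y_{n+1} = (1 + 2/3z)y_n
  Hence R(z) = (1 + 2/3z)/(1 − 1/3z).

Find x<0 with |R(x)|<1.
x=-1.56: |R|=0.0263
R=−1: 1+2/3x = −1+1/3x ⇒ -1/3x=2 ⇒ x=2/(-1/3)=-6.0000
Confirm numerically:
  x=-4.783: |R|=0.84363 <1
  x=-3.060: |R|=0.51485 <1
  x=-2.975: |R|=0.49372 <1
  x=-6.488: |R|=1.05143 >1
  x=-6.481: |R|=1.05073 >1
Interval (-6.0000, 0).

(-6.0000,0); λ=-4 ⇒ h* = (6)/4 = 1.5000.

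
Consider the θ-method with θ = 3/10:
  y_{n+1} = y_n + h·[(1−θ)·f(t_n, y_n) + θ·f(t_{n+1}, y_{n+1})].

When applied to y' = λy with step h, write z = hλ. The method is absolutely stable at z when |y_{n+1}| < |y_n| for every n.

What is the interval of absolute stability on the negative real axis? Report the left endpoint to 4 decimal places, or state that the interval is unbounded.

With y'=λy (z=hλ):
  y_{n+1} = y_n + z·[7/10·y_n + 3/10·y_{n+1}] ⇒ (1 − 3/10z)y_{n+1} = (1 + 7/10z)y_n
  Hence R(z) = (1 + 7/10z)/(1 − 3/10z).

Boundary: |R(x)|=1, x<0.
x=-1.66: |R|=0.1081
R=−1: 1+7/10x = −1+3/10x ⇒ -2/5x=2 ⇒ x=2/(-2/5)=-5.0000
Confirm numerically:
  x=-4.168: |R|=0.85212 <1
  x=-2.487: |R|=0.42432 <1
  x=-2.138: |R|=0.30255 <1
  x=-5.584: |R|=1.08732 >1
  x=-5.301: |R|=1.04648 >1
  x=-5.135: |R|=1.02126 >1
Interval (-5.0000, 0).

(-5.0000, 0).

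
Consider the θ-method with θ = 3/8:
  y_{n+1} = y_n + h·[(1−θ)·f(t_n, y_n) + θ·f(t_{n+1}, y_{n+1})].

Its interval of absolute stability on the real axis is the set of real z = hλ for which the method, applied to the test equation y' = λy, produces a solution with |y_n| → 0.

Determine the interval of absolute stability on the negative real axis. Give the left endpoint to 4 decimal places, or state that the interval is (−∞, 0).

z∈(-8.0000,0).

On y'=λy, z=hλ:
  y_{n+1} = y_n + z·[5/8·y_n + 3/8·y_{n+1}] ⇒ (1 − 3/8z)y_{n+1} = (1 + 5/8z)y_n
  ⇒ R(z) = (1 + 5/8z)/(1 − 3/8z).

Solve |R(x)|<1 on ℝ⁻.
x=-0.31: |R|=0.7223
R=−1: 1+5/8x = −1+3/8x ⇒ -1/4x=2 ⇒ x=2/(-1/4)=-8.0000
Confirm numerically:
  x=-6.718: |R|=0.90893 <1
  x=-5.068: |R|=0.74728 <1
  x=-4.003: |R|=0.60048 <1
  x=-8.577: |R|=1.03421 >1
  x=-8.271: |R|=1.01652 >1
  x=-8.183: |R|=1.01124 >1
So |R|<1 on (-8.0000, 0).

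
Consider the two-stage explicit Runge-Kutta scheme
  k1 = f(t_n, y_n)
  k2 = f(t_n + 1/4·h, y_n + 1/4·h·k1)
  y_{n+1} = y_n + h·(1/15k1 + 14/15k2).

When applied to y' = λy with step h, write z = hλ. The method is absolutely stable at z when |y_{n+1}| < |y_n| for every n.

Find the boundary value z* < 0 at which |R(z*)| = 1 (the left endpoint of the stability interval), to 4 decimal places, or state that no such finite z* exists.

left endpoint -4.2857.

Test eqn y'=λy, z=hλ:
  k1=λy_n ⇒ h·k1=z·y_n;  k2=λ(1+1/4z)y_n ⇒ h·k2=z(1+1/4z)y_n
  y_{n+1}/y_n = 1 + 1/15z + 14/15z(1+1/4z) = 1 + z + 7/30z²
  Hence R(z) = 1 + z + 7/30z².

Need |R(x)|<1, x<0.
x=-0.68: |R|=0.4279
R=1: x+7/30x²=0 ⇒ x=−30/7=-4.2857; min R=1−1/(4·7/30)=-0.0714>−1
Confirm numerically:
  x=-4.085: |R|=0.80869 <1
  x=-3.798: |R|=0.56779 <1
  x=-3.719: |R|=0.50822 <1
  x=-4.550: |R|=1.28058 >1
  x=-4.383: |R|=1.09949 >1
  x=-4.327: |R|=1.04168 >1
Interval (-4.2857, 0).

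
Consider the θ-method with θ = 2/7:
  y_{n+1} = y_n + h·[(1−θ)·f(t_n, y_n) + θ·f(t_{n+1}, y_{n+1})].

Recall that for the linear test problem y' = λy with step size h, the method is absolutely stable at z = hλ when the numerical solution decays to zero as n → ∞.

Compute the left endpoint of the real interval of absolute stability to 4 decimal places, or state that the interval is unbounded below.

On y'=λy, z=hλ:
  y_{n+1} = y_n + z·[5/7·y_n + 2/7·y_{n+1}] ⇒ (1 − 2/7z)y_{n+1} = (1 + 5/7z)y_n
  so R(z) = (1 + 5/7z)/(1 − 2/7z).

Solve |R(x)|<1 on ℝ⁻.
x=-1.34: |R|=0.0310
R=−1: 1+5/7x = −1+2/7x ⇒ -3/7x=2 ⇒ x=2/(-3/7)=-4.6667
Confirm numerically:
  x=-3.579: |R|=0.76953 <1
  x=-2.641: |R|=0.50521 <1
  x=-2.237: |R|=0.36474 <1
  x=-4.883: |R|=1.03871 >1
  x=-4.712: |R|=1.00828 >1
Interval (-4.6667, 0).

z* = -4.6667.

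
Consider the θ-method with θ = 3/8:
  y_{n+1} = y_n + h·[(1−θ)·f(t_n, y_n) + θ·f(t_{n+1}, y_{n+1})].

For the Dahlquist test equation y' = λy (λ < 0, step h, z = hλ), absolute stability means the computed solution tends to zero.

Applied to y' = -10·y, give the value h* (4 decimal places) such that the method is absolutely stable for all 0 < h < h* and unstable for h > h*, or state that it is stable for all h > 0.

Set f=λy, z=hλ:
  y_{n+1} = y_n + z·[5/8·y_n + 3/8·y_{n+1}] ⇒ (1 − 3/8z)y_{n+1} = (1 + 5/8z)y_n
  ⇒ R(z) = (1 + 5/8z)/(1 − 3/8z).

Need |R(x)|<1, x<0.
x=-1.1: |R|=0.2212
R=−1: 1+5/8x = −1+3/8x ⇒ -1/4x=2 ⇒ x=2/(-1/4)=-8.0000
Confirm numerically:
  x=-6.892: |R|=0.92272 <1
  x=-6.858: |R|=0.92007 <1
  x=-4.766: |R|=0.70993 <1
  x=-8.517: |R|=1.03082 >1
  x=-8.350: |R|=1.02118 >1
  x=-8.345: |R|=1.02089 >1
Interval (-8.0000, 0).

(-8.0000,0); λ=-10 ⇒ h* = (8)/10 = 0.8000.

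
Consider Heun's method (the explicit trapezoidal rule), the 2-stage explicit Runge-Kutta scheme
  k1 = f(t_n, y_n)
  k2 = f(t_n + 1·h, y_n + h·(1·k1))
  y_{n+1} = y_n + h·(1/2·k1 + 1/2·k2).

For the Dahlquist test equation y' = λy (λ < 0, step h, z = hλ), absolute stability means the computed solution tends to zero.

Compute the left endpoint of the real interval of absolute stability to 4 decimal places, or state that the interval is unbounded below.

Set f=λy, z=hλ:
  order 2, 2-stage ⇒ R(z)=1+z+z^2/2
  (e.g. R(-0.4)=0.68000, |R|=0.68000)

Find x<0 with |R(x)|<1.
x=-0.4: |R|=0.6800
|R(-1.88)|=0.8872 |R(-1.03)|=0.5005 |R(-0.84)|=0.5128
Bisect:
  x_lo=-2.5505 |R|=1.7020  x_hi=-0.1275 |R|=0.8806
  mid=-1.33900 |R|=0.55746 →hi
  mid=-1.94473 |R|=0.94626 →hi
  mid=-2.24759 |R|=1.27824 →lo
  mid=-2.09616 |R|=1.10078 →lo
  mid=-2.02044 |R|=1.02065 →lo
  mid=-1.98259 |R|=0.98274 →hi
  mid=-2.00152 |R|=1.00152 →lo
  mid=-1.99205 |R|=0.99208 →hi
  mid=-1.99678 |R|=0.99679 →hi
  mid=-1.99915 |R|=0.99915 →hi
  ...
  [-2.00004,-1.99989] ⇒ x*=-2.0000
Stable set (-2.0000, 0).

z* = -2.0000.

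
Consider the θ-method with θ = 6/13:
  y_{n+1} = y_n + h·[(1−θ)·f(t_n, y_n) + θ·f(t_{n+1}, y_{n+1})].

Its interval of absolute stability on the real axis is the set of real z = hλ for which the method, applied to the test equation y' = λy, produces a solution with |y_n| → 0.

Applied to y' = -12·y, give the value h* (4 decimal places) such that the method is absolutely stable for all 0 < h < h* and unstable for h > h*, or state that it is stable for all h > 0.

(-26.0000,0); λ=-12 ⇒ h* = (26)/12 = 2.1667.

On y'=λy, z=hλ:
  y_{n+1} = y_n + z·[7/13·y_n + 6/13·y_{n+1}] ⇒ (1 − 6/13z)y_{n+1} = (1 + 7/13z)y_n
  Hence R(z) = (1 + 7/13z)/(1 − 6/13z).

Find x<0 with |R(x)|<1.
x=-1.49: |R|=0.1171
R=−1: 1+7/13x = −1+6/13x ⇒ -1/13x=2 ⇒ x=2/(-1/13)=-26.0000
Confirm numerically:
  x=-22.314: |R|=0.97491 <1
  x=-19.399: |R|=0.94899 <1
  x=-17.902: |R|=0.93275 <1
  x=-11.437: |R|=0.82158 <1
  x=-26.319: |R|=1.00187 >1
  x=-26.281: |R|=1.00165 >1
So |R|<1 on (-26.0000, 0).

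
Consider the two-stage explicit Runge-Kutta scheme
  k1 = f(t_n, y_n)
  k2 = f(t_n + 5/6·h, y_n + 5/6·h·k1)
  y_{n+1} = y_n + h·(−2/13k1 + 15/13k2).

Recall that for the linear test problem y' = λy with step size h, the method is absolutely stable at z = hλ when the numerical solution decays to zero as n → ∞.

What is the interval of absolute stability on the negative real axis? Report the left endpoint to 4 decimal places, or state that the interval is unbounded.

(-1.0400, 0).

With y'=λy (z=hλ):
  k1=λy_n ⇒ h·k1=z·y_n;  k2=λ(1+5/6z)y_n ⇒ h·k2=z(1+5/6z)y_n
  y_{n+1}/y_n = 1 − 2/13z + 15/13z(1+5/6z) = 1 + z + 25/26z²
  Hence R(z) = 1 + z + 25/26z².

Need |R(x)|<1, x<0.
x=-0.83: |R|=0.8324
R=1: x+25/26x²=0 ⇒ x=−26/25=-1.0400; min R=1−1/(4·25/26)=0.7400>−1
Confirm numerically:
  x=-0.917: |R|=0.89155 <1
  x=-0.914: |R|=0.88927 <1
  x=-0.802: |R|=0.81647 <1
  x=-1.580: |R|=1.82038 >1
  x=-1.330: |R|=1.37087 >1
  x=-1.112: |R|=1.07698 >1
Interval (-1.0400, 0).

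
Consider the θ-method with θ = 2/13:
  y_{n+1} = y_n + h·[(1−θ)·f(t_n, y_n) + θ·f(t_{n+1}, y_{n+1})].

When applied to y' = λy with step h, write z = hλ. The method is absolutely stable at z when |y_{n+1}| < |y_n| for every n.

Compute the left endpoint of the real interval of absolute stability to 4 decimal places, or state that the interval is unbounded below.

On y'=λy, z=hλ:
  y_{n+1} = y_n + z·[11/13·y_n + 2/13·y_{n+1}] ⇒ (1 − 2/13z)y_{n+1} = (1 + 11/13z)y_n
  so R(z) = (1 + 11/13z)/(1 − 2/13z).

Solve |R(x)|<1 on ℝ⁻.
x=-0.81: |R|=0.2798
R=−1: 1+11/13x = −1+2/13x ⇒ -9/13x=2 ⇒ x=2/(-9/13)=-2.8889
Confirm numerically:
  x=-2.837: |R|=0.97499 <1
  x=-2.318: |R|=0.70866 <1
  x=-2.150: |R|=0.61561 <1
  x=-1.973: |R|=0.51357 <1
  x=-3.468: |R|=1.26144 >1
  x=-3.298: |R|=1.18790 >1
  x=-3.205: |R|=1.14657 >1
So |R|<1 on (-2.8889, 0).

left endpoint -2.8889.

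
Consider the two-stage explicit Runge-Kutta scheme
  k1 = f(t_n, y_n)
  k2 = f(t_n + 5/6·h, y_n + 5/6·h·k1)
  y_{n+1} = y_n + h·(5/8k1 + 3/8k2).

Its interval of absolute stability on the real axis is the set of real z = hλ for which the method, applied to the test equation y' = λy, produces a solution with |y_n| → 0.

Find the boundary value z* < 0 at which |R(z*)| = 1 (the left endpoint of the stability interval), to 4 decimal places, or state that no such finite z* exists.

left endpoint -3.2000.

Test eqn y'=λy, z=hλ:
  k1=λy_n ⇒ h·k1=z·y_n;  k2=λ(1+5/6z)y_n ⇒ h·k2=z(1+5/6z)y_n
  y_{n+1}/y_n = 1 + 5/8z + 3/8z(1+5/6z) = 1 + z + 5/16z²
  R(z) = 1 + z + 5/16z².

Need |R(x)|<1, x<0.
x=-1.48: |R|=0.2045
R=1: x+5/16x²=0 ⇒ x=−16/5=-3.2000; min R=1−1/(4·5/16)=0.2000>−1
Confirm numerically:
  x=-3.147: |R|=0.94788 <1
  x=-2.740: |R|=0.60613 <1
  x=-2.167: |R|=0.30047 <1
  x=-3.731: |R|=1.61911 >1
  x=-3.429: |R|=1.24539 >1
So |R|<1 on (-3.2000, 0).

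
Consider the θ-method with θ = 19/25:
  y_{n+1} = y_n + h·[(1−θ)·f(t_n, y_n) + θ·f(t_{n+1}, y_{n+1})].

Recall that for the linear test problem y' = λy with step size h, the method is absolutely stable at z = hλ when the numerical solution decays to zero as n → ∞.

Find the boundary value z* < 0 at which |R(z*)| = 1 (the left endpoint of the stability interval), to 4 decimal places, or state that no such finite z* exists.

(−∞, 0) — no finite endpoint.

Test eqn y'=λy, z=hλ:
  y_{n+1} = y_n + z·[6/25·y_n + 19/25·y_{n+1}] ⇒ (1 − 19/25z)y_{n+1} = (1 + 6/25z)y_n
  so R(z) = (1 + 6/25z)/(1 − 19/25z).

Find x<0 with |R(x)|<1.
x=-1.3: |R|=0.3461
x=-2: |R|=0.2063
x=-10: |R|=0.1628
x=-100: |R|=0.2987
θ=19/25≥1/2 ⇒ |1+6/25x|<|1−19/25x| ∀x<0 ⇒ stable on all of ℝ⁻.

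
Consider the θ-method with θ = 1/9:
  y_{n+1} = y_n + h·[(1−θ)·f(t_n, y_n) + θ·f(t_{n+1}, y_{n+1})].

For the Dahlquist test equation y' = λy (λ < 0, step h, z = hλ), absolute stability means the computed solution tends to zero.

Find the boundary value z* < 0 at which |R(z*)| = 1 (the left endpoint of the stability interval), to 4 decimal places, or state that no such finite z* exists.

Test eqn y'=λy, z=hλ:
  y_{n+1} = y_n + z·[8/9·y_n + 1/9·y_{n+1}] ⇒ (1 − 1/9z)y_{n+1} = (1 + 8/9z)y_n
  Hence R(z) = (1 + 8/9z)/(1 − 1/9z).

Need |R(x)|<1, x<0.
x=-0.55: |R|=0.4817
R=−1: 1+8/9x = −1+1/9x ⇒ -7/9x=2 ⇒ x=2/(-7/9)=-2.5714
Confirm numerically:
  x=-2.476: |R|=0.94179 <1
  x=-2.038: |R|=0.66171 <1
  x=-1.258: |R|=0.10372 <1
  x=-1.172: |R|=0.03696 <1
  x=-3.148: |R|=1.33224 >1
  x=-2.823: |R|=1.14895 >1
So |R|<1 on (-2.5714, 0).

z* = -2.5714.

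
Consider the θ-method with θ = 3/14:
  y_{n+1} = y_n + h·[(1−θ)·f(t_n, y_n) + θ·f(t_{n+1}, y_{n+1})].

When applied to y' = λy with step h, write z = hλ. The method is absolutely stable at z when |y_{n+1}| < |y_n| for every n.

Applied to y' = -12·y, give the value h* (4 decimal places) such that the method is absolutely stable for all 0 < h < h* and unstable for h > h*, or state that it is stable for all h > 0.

Test eqn y'=λy, z=hλ:
  y_{n+1} = y_n + z·[11/14·y_n + 3/14·y_{n+1}] ⇒ (1 − 3/14z)y_{n+1} = (1 + 11/14z)y_n
  so R(z) = (1 + 11/14z)/(1 − 3/14z).

Solve |R(x)|<1 on ℝ⁻.
x=-0.45: |R|=0.5896
R=−1: 1+11/14x = −1+3/14x ⇒ -4/7x=2 ⇒ x=2/(-4/7)=-3.5000
Confirm numerically:
  x=-3.193: |R|=0.89584 <1
  x=-2.849: |R|=0.76902 <1
  x=-1.471: |R|=0.11845 <1
  x=-1.421: |R|=0.08931 <1
  x=-3.536: |R|=1.01170 >1
  x=-3.529: |R|=1.00944 >1
Stable set (-3.5000, 0).

(-3.5000,0); λ=-12 ⇒ h* = (7/2)/12 = 0.2917.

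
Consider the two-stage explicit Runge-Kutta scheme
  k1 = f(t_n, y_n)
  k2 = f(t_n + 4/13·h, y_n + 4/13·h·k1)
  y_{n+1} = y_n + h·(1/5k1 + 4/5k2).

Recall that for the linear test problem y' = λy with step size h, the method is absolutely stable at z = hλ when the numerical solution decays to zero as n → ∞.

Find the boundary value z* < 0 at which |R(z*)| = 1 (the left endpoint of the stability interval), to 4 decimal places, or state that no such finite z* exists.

z* = -4.0625.

On y'=λy, z=hλ:
  k1=λy_n ⇒ h·k1=z·y_n;  k2=λ(1+4/13z)y_n ⇒ h·k2=z(1+4/13z)y_n
  y_{n+1}/y_n = 1 + 1/5z + 4/5z(1+4/13z) = 1 + z + 16/65z²
  R(z) = 1 + z + 16/65z².

Find x<0 with |R(x)|<1.
x=-1.32: |R|=0.1089
R=1: x+16/65x²=0 ⇒ x=−65/16=-4.0625; min R=1−1/(4·16/65)=-0.0156>−1
Confirm numerically:
  x=-3.532: |R|=0.53878 <1
  x=-3.442: |R|=0.47427 <1
  x=-1.801: |R|=0.00258 <1
  x=-4.654: |R|=1.67762 >1
  x=-4.250: |R|=1.19615 >1
So |R|<1 on (-4.0625, 0).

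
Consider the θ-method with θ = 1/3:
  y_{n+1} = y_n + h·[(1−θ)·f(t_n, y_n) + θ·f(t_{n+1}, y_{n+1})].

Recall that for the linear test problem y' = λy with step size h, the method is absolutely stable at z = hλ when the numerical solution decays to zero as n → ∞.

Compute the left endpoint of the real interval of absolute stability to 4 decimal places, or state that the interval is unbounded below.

left endpoint -6.0000.

Set f=λy, z=hλ:
  y_{n+1} = y_n + z·[2/3·y_n + 1/3·y_{n+1}] ⇒ (1 − 1/3z)y_{n+1} = (1 + 2/3z)y_n
  ⇒ R(z) = (1 + 2/3z)/(1 − 1/3z).

Boundary: |R(x)|=1, x<0.
x=-0.39: |R|=0.6549
R=−1: 1+2/3x = −1+1/3x ⇒ -1/3x=2 ⇒ x=2/(-1/3)=-6.0000
Confirm numerically:
  x=-5.644: |R|=0.95882 <1
  x=-5.125: |R|=0.89231 <1
  x=-4.476: |R|=0.79615 <1
  x=-4.086: |R|=0.72989 <1
  x=-6.567: |R|=1.05927 >1
  x=-6.302: |R|=1.03247 >1
  x=-6.241: |R|=1.02608 >1
Stable set (-6.0000, 0).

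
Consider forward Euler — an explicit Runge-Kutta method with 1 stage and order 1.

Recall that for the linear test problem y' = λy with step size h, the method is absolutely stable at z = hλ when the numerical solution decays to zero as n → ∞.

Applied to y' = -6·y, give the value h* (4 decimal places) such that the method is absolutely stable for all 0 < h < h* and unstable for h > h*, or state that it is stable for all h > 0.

Test eqn y'=λy, z=hλ:
  order 1, 1-stage ⇒ R(z)=1+z
  (e.g. R(-1.58)=-0.58000, |R|=0.58000)

Solve |R(x)|<1 on ℝ⁻.
x=-1.58: |R|=0.5800
|R(-2.39)|=1.3900 |R(-2.32)|=1.3200 |R(-1.83)|=0.8300
Bisect:
  x_lo=-2.4180 |R|=1.4180  x_hi=-0.0810 |R|=0.9190
  mid=-1.24950 |R|=0.24950 →hi
  mid=-1.83377 |R|=0.83377 →hi
  mid=-2.12591 |R|=1.12591 →lo
  mid=-1.97984 |R|=0.97984 →hi
  mid=-2.05287 |R|=1.05287 →lo
  mid=-2.01636 |R|=1.01636 →lo
  mid=-1.99810 |R|=0.99810 →hi
  mid=-2.00723 |R|=1.00723 →lo
  mid=-2.00266 |R|=1.00266 →lo
  mid=-2.00038 |R|=1.00038 →lo
  ...
  [-2.00010,-1.99995] ⇒ x*=-2.0000
Stable set (-2.0000, 0).

(-2.0000,0); λ=-6 ⇒ h* = 0.3333.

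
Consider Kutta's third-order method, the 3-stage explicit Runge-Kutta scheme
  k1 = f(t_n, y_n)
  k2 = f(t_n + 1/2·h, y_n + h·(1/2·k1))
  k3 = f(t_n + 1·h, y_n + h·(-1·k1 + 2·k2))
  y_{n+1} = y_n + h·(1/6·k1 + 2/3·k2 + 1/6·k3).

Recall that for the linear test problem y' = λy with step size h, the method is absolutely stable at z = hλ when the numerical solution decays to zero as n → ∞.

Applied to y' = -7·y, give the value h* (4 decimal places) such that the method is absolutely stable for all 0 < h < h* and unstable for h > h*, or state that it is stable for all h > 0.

Test eqn y'=λy, z=hλ:
  order 3, 3-stage ⇒ R(z)=1+z+z^2/2+z^3/6
  (e.g. R(-0.86)=0.40379, |R|=0.40379)

Find x<0 with |R(x)|<1.
x=-0.86: |R|=0.4038
|R(-2.3)|=0.6828 |R(-2.19)|=0.5425 |R(-1.3)|=0.1788
Bisect:
  x_lo=-3.1751 |R|=2.4692  x_hi=-0.0694 |R|=0.9330
  mid=-1.62221 |R|=0.01792 →hi
  mid=-2.39864 |R|=0.82199 →hi
  mid=-2.78685 |R|=1.51095 →lo
  mid=-2.59275 |R|=1.13646 →lo
  mid=-2.49569 |R|=0.97218 →hi
  mid=-2.54422 |R|=1.05250 →lo
  mid=-2.51996 |R|=1.01189 →lo
  mid=-2.50782 |R|=0.99193 →hi
  ...
  [-2.51275,-2.51256] ⇒ x*=-2.5127
So |R|<1 on (-2.5127, 0).

(-2.5127,0); λ=-7 ⇒ h* = 0.3590.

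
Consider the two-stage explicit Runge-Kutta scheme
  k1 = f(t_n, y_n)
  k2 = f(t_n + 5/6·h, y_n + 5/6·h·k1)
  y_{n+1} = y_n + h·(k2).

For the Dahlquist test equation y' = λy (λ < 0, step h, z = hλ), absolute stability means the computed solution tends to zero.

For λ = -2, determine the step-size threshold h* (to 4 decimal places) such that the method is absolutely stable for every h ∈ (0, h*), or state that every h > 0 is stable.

(-1.2000,0); λ=-2 ⇒ h* = (6/5)/2 = 0.6000.

With y'=λy (z=hλ):
  k1=λy_n ⇒ h·k1=z·y_n;  k2=λ(1+5/6z)y_n ⇒ h·k2=z(1+5/6z)y_n
  y_{n+1}/y_n = 1 + z(1+5/6z) = 1 + z + 5/6z²
  Hence R(z) = 1 + z + 5/6z².

Need |R(x)|<1, x<0.
x=-1.28: |R|=1.0853
R=1: x+5/6x²=0 ⇒ x=−6/5=-1.2000; min R=1−1/(4·5/6)=0.7000>−1
Confirm numerically:
  x=-1.020: |R|=0.84700 <1
  x=-0.988: |R|=0.82545 <1
  x=-0.869: |R|=0.76030 <1
  x=-0.690: |R|=0.70675 <1
  x=-1.729: |R|=1.76220 >1
  x=-1.701: |R|=1.71017 >1
  x=-1.624: |R|=1.57381 >1
Stable set (-1.2000, 0).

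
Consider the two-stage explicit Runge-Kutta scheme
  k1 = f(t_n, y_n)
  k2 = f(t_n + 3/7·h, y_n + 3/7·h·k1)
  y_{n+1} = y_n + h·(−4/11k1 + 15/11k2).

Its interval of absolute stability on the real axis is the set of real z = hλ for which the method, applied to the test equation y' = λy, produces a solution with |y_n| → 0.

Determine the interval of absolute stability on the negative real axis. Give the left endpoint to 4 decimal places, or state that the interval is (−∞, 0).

(-1.7111, 0).

Set f=λy, z=hλ:
  k1=λy_n ⇒ h·k1=z·y_n;  k2=λ(1+3/7z)y_n ⇒ h·k2=z(1+3/7z)y_n
  y_{n+1}/y_n = 1 − 4/11z + 15/11z(1+3/7z) = 1 + z + 45/77z²
  R(z) = 1 + z + 45/77z².

Solve |R(x)|<1 on ℝ⁻.
x=-1.26: |R|=0.6678
R=1: x+45/77x²=0 ⇒ x=−77/45=-1.7111; min R=1−1/(4·45/77)=0.5722>−1
Confirm numerically:
  x=-1.602: |R|=0.89785 <1
  x=-0.891: |R|=0.57296 <1
  x=-0.818: |R|=0.57305 <1
  x=-0.803: |R|=0.57384 <1
  x=-2.072: |R|=1.43700 >1
  x=-2.024: |R|=1.37010 >1
So |R|<1 on (-1.7111, 0).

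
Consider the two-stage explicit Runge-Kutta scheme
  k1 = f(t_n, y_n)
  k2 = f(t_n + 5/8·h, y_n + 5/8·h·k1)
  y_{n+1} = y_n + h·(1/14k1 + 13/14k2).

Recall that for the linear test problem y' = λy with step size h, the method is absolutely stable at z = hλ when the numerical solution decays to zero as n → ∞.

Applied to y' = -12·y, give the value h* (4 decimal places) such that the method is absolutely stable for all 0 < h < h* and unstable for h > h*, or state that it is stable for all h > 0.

(-1.7231,0); λ=-12 ⇒ h* = (112/65)/12 = 0.1436.

Set f=λy, z=hλ:
  k1=λy_n ⇒ h·k1=z·y_n;  k2=λ(1+5/8z)y_n ⇒ h·k2=z(1+5/8z)y_n
  y_{n+1}/y_n = 1 + 1/14z + 13/14z(1+5/8z) = 1 + z + 65/112z²
  Hence R(z) = 1 + z + 65/112z².

Find x<0 with |R(x)|<1.
x=-1.48: |R|=0.7912
R=1: x+65/112x²=0 ⇒ x=−112/65=-1.7231; min R=1−1/(4·65/112)=0.5692>−1
Confirm numerically:
  x=-1.361: |R|=0.71401 <1
  x=-1.309: |R|=0.68543 <1
  x=-1.112: |R|=0.60564 <1
  x=-0.808: |R|=0.57089 <1
  x=-2.208: |R|=1.62139 >1
  x=-2.041: |R|=1.37658 >1
So |R|<1 on (-1.7231, 0).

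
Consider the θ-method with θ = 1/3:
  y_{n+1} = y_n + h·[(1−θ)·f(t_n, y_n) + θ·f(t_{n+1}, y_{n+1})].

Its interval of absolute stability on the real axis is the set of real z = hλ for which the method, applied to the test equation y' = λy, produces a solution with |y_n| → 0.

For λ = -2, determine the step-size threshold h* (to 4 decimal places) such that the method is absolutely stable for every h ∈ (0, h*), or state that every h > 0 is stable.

Set f=λy, z=hλ:
  y_{n+1} = y_n + z·[2/3·y_n + 1/3·y_{n+1}] ⇒ (1 − 1/3z)y_{n+1} = (1 + 2/3z)y_n
  so R(z) = (1 + 2/3z)/(1 − 1/3z).

Boundary: |R(x)|=1, x<0.
x=-0.74: |R|=0.4064
R=−1: 1+2/3x = −1+1/3x ⇒ -1/3x=2 ⇒ x=2/(-1/3)=-6.0000
Confirm numerically:
  x=-5.457: |R|=0.93579 <1
  x=-3.338: |R|=0.57999 <1
  x=-3.040: |R|=0.50993 <1
  x=-2.928: |R|=0.48178 <1
  x=-6.105: |R|=1.01153 >1
Interval (-6.0000, 0).

(-6.0000,0); λ=-2 ⇒ h* = (6)/2 = 3.0000.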